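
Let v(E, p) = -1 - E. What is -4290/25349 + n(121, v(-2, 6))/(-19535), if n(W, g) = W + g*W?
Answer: -89939608/495192715 ≈ -0.18163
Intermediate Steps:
n(W, g) = W + W*g
-4290/25349 + n(121, v(-2, 6))/(-19535) = -4290/25349 + (121*(1 + (-1 - 1*(-2))))/(-19535) = -4290*1/25349 + (121*(1 + (-1 + 2)))*(-1/19535) = -4290/25349 + (121*(1 + 1))*(-1/19535) = -4290/25349 + (121*2)*(-1/19535) = -4290/25349 + 242*(-1/19535) = -4290/25349 - 242/19535 = -89939608/495192715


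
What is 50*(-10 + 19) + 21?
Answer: 471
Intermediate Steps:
50*(-10 + 19) + 21 = 50*9 + 21 = 450 + 21 = 471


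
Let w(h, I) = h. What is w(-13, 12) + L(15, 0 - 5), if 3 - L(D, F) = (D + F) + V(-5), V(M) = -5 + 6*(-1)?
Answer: -9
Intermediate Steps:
V(M) = -11 (V(M) = -5 - 6 = -11)
L(D, F) = 14 - D - F (L(D, F) = 3 - ((D + F) - 11) = 3 - (-11 + D + F) = 3 + (11 - D - F) = 14 - D - F)
w(-13, 12) + L(15, 0 - 5) = -13 + (14 - 1*15 - (0 - 5)) = -13 + (14 - 15 - 1*(-5)) = -13 + (14 - 15 + 5) = -13 + 4 = -9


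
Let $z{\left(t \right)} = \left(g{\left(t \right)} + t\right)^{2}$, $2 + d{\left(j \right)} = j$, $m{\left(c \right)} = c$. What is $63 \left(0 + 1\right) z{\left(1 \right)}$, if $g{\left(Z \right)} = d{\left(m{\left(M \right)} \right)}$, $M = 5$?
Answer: $1008$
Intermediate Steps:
$d{\left(j \right)} = -2 + j$
$g{\left(Z \right)} = 3$ ($g{\left(Z \right)} = -2 + 5 = 3$)
$z{\left(t \right)} = \left(3 + t\right)^{2}$
$63 \left(0 + 1\right) z{\left(1 \right)} = 63 \left(0 + 1\right) \left(3 + 1\right)^{2} = 63 \cdot 1 \cdot 4^{2} = 63 \cdot 1 \cdot 16 = 63 \cdot 16 = 1008$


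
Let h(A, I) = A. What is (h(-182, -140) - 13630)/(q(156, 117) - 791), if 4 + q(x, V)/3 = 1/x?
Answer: 718224/41755 ≈ 17.201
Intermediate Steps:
q(x, V) = -12 + 3/x
(h(-182, -140) - 13630)/(q(156, 117) - 791) = (-182 - 13630)/((-12 + 3/156) - 791) = -13812/((-12 + 3*(1/156)) - 791) = -13812/((-12 + 1/52) - 791) = -13812/(-623/52 - 791) = -13812/(-41755/52) = -13812*(-52/41755) = 718224/41755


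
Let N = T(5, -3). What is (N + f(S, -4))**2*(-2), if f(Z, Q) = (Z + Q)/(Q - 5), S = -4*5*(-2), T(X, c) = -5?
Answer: -162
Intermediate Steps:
S = 40 (S = -20*(-2) = 40)
f(Z, Q) = (Q + Z)/(-5 + Q)
N = -5
(N + f(S, -4))**2*(-2) = (-5 + (-4 + 40)/(-5 - 4))**2*(-2) = (-5 + 36/(-9))**2*(-2) = (-5 - 1/9*36)**2*(-2) = (-5 - 4)**2*(-2) = (-9)**2*(-2) = 81*(-2) = -162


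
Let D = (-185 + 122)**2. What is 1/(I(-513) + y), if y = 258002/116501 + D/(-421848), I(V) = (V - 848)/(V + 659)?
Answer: -6327402312/45030451679 ≈ -0.14051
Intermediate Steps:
D = 3969 (D = (-63)**2 = 3969)
I(V) = (-848 + V)/(659 + V)
y = 191137981/86676744 (y = 258002/116501 + 3969/(-421848) = 258002*(1/116501) + 3969*(-1/421848) = 258002/116501 - 7/744 = 191137981/86676744 ≈ 2.2052)
1/(I(-513) + y) = 1/((-848 - 513)/(659 - 513) + 191137981/86676744) = 1/(-1361/146 + 191137981/86676744) = 1/(-45030451679/6327402312) = -6327402312/45030451679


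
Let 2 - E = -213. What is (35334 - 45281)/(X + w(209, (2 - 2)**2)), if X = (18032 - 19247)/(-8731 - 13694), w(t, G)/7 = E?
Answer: -14870765/2250056 ≈ -6.6091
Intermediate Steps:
E = 215 (E = 2 - 1*(-213) = 2 + 213 = 215)
w(t, G) = 1505 (w(t, G) = 7*215 = 1505)
X = 81/1495 (X = -1215/(-22425) = -1215*(-1/22425) = 81/1495 ≈ 0.054181)
(35334 - 45281)/(X + w(209, (2 - 2)**2)) = (35334 - 45281)/(81/1495 + 1505) = -9947/2250056/1495 = -9947*1495/2250056 = -14870765/2250056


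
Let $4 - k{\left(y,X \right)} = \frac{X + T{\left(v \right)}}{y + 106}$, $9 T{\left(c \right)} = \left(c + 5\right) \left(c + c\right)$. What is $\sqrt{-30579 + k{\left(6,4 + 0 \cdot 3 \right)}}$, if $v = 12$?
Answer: $\frac{i \sqrt{53935077}}{42} \approx 174.86 i$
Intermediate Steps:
$T{\left(c \right)} = \frac{2 c \left(5 + c\right)}{9}$ ($T{\left(c \right)} = \frac{\left(c + 5\right) \left(c + c\right)}{9} = \frac{\left(5 + c\right) 2 c}{9} = \frac{2 c \left(5 + c\right)}{9}$)
$k{\left(y,X \right)} = 4 - \frac{\frac{136}{3} + X}{106 + y}$ ($k{\left(y,X \right)} = 4 - \frac{X + \frac{2}{9} \cdot 12 \left(5 + 12\right)}{y + 106} = 4 - \frac{X + \frac{2}{9} \cdot 12 \cdot 17}{106 + y} = 4 - \frac{X + \frac{136}{3}}{106 + y} = 4 - \frac{\frac{136}{3} + X}{106 + y}$)
$\sqrt{-30579 + k{\left(6,4 + 0 \cdot 3 \right)}} = \sqrt{-30579 + \frac{\frac{1136}{3} - \left(4 + 0 \cdot 3\right) + 4 \cdot 6}{106 + 6}} = \sqrt{-30579 + \frac{\frac{1136}{3} - \left(4 + 0\right) + 24}{112}} = \sqrt{-30579 + \frac{\frac{1136}{3} - 4 + 24}{112}} = \sqrt{-30579 + \frac{1}{112} \cdot \frac{1196}{3}} = \sqrt{-30579 + \frac{299}{84}} = \sqrt{- \frac{2568337}{84}} = \frac{i \sqrt{53935077}}{42}$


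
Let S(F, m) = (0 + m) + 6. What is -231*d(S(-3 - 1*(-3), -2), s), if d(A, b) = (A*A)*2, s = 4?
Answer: -7392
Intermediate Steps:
S(F, m) = 6 + m (S(F, m) = m + 6 = 6 + m)
d(A, b) = 2*A**2 (d(A, b) = A**2*2 = 2*A**2)
-231*d(S(-3 - 1*(-3), -2), s) = -462*(6 - 2)**2 = -462*4**2 = -462*16 = -231*32 = -7392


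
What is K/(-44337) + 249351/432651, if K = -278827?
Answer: 43896751888/6394149129 ≈ 6.8651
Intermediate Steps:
K/(-44337) + 249351/432651 = -278827/(-44337) + 249351/432651 = -278827*(-1/44337) + 249351*(1/432651) = 278827/44337 + 83117/144217 = 43896751888/6394149129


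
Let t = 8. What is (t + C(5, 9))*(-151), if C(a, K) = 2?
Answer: -1510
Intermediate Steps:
(t + C(5, 9))*(-151) = (8 + 2)*(-151) = 10*(-151) = -1510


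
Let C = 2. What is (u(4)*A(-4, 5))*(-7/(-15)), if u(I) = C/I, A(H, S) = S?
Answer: 7/6 ≈ 1.1667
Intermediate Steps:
u(I) = 2/I
(u(4)*A(-4, 5))*(-7/(-15)) = ((2/4)*5)*(-7/(-15)) = ((2*(1/4))*5)*(-7*(-1/15)) = ((1/2)*5)*(7/15) = (5/2)*(7/15) = 7/6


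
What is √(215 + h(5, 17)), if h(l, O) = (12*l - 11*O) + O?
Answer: √105 ≈ 10.247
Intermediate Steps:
h(l, O) = -10*O + 12*l (h(l, O) = (-11*O + 12*l) + O = -10*O + 12*l)
√(215 + h(5, 17)) = √(215 + (-10*17 + 12*5)) = √(215 + (-170 + 60)) = √(215 - 110) = √105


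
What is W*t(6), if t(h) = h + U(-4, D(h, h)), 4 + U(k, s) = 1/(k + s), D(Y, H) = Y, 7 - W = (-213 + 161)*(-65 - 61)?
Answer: -32725/2 ≈ -16363.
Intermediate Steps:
W = -6545 (W = 7 - (-213 + 161)*(-65 - 61) = 7 - (-52)*(-126) = 7 - 1*6552 = 7 - 6552 = -6545)
U(k, s) = -4 + 1/(k + s)
t(h) = h + (17 - 4*h)/(-4 + h) (t(h) = h + (1 - 4*(-4) - 4*h)/(-4 + h) = h + (1 + 16 - 4*h)/(-4 + h) = h + (17 - 4*h)/(-4 + h))
W*t(6) = -6545*(17 + 6² - 8*6)/(-4 + 6) = -6545*(17 + 36 - 48)/2 = -6545*5/2 = -32725/2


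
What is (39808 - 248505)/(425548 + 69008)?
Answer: -208697/494556 ≈ -0.42199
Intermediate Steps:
(39808 - 248505)/(425548 + 69008) = -208697/494556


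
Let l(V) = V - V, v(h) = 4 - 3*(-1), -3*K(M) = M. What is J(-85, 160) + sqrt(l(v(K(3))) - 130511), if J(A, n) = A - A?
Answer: I*sqrt(130511) ≈ 361.26*I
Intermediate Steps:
K(M) = -M/3
v(h) = 7 (v(h) = 4 + 3 = 7)
J(A, n) = 0
l(V) = 0
J(-85, 160) + sqrt(l(v(K(3))) - 130511) = 0 + sqrt(0 - 130511) = 0 + sqrt(-130511) = 0 + I*sqrt(130511) = I*sqrt(130511)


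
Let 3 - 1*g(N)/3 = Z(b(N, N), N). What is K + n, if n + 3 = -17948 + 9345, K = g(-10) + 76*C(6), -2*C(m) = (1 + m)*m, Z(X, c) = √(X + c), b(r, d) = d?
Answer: -10193 - 6*I*√5 ≈ -10193.0 - 13.416*I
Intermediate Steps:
g(N) = 9 - 3*√2*√N (g(N) = 9 - 3*√(N + N) = 9 - 3*√2*√N)
C(m) = -m*(1 + m)/2 (C(m) = -(1 + m)*m/2 = -m*(1 + m)/2)
K = -1587 - 6*I*√5 (K = (9 - 3*√2*√(-10)) + 76*(-½*6*(1 + 6)) = (9 - 3*√2*I*√10) + 76*(-½*6*7) = (9 - 6*I*√5) + 76*(-21) = (9 - 6*I*√5) - 1596 = -1587 - 6*I*√5 ≈ -1587.0 - 13.416*I)
n = -8606 (n = -3 + (-17948 + 9345) = -3 - 8603 = -8606)
K + n = (-1587 - 6*I*√5) - 8606 = -10193 - 6*I*√5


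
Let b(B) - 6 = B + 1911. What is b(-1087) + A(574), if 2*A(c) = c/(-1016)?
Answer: 842993/1016 ≈ 829.72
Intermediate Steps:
A(c) = -c/2032 (A(c) = (c/(-1016))/2 = (c*(-1/1016))/2 = (-c/1016)/2 = -c/2032)
b(B) = 1917 + B (b(B) = 6 + (B + 1911) = 6 + (1911 + B) = 1917 + B)
b(-1087) + A(574) = (1917 - 1087) - 1/2032*574 = 830 - 287/1016 = 842993/1016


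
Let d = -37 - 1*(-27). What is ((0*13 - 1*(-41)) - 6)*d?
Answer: -350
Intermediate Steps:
d = -10 (d = -37 + 27 = -10)
((0*13 - 1*(-41)) - 6)*d = ((0*13 - 1*(-41)) - 6)*(-10) = ((0 + 41) - 6)*(-10) = (41 - 6)*(-10) = 35*(-10) = -350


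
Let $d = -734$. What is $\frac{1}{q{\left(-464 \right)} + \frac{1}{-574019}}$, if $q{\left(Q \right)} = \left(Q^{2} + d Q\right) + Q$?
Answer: $\frac{574019}{318814744751} \approx 1.8005 \cdot 10^{-6}$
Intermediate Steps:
$q{\left(Q \right)} = Q^{2} - 733 Q$ ($q{\left(Q \right)} = \left(Q^{2} - 734 Q\right) + Q = Q^{2} - 733 Q$)
$\frac{1}{q{\left(-464 \right)} + \frac{1}{-574019}} = \frac{1}{- 464 \left(-733 - 464\right) + \frac{1}{-574019}} = \frac{1}{\left(-464\right) \left(-1197\right) - \frac{1}{574019}} = \frac{1}{555408 - \frac{1}{574019}} = \frac{1}{\frac{318814744751}{574019}} = \frac{574019}{318814744751}$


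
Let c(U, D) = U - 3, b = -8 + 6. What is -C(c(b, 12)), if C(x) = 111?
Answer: -111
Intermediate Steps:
b = -2
c(U, D) = -3 + U
-C(c(b, 12)) = -1*111 = -111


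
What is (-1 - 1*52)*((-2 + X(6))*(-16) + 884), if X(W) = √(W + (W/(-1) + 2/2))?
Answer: -47700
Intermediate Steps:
X(W) = 1 (X(W) = √(W + (W*(-1) + 2*(½))) = √(W + (-W + 1)) = √(W + (1 - W)) = √1 = 1)
(-1 - 1*52)*((-2 + X(6))*(-16) + 884) = (-1 - 1*52)*((-2 + 1)*(-16) + 884) = (-1 - 52)*(-1*(-16) + 884) = -53*(16 + 884) = -53*900 = -47700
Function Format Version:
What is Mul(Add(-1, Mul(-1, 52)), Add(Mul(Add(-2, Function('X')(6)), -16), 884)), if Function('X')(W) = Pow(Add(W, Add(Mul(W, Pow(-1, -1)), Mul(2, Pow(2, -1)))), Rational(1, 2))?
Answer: -47700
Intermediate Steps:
Function('X')(W) = 1 (Function('X')(W) = Pow(Add(W, Add(Mul(W, -1), Mul(2, Rational(1, 2)))), Rational(1, 2)) = Pow(Add(W, Add(Mul(-1, W), 1)), Rational(1, 2)) = Pow(Add(W, Add(1, Mul(-1, W))), Rational(1, 2)) = Pow(1, Rational(1, 2)) = 1)
Mul(Add(-1, Mul(-1, 52)), Add(Mul(Add(-2, Function('X')(6)), -16), 884)) = Mul(Add(-1, Mul(-1, 52)), Add(Mul(Add(-2, 1), -16), 884)) = Mul(Add(-1, -52), Add(Mul(-1, -16), 884)) = Mul(-53, Add(16, 884)) = Mul(-53, 900) = -47700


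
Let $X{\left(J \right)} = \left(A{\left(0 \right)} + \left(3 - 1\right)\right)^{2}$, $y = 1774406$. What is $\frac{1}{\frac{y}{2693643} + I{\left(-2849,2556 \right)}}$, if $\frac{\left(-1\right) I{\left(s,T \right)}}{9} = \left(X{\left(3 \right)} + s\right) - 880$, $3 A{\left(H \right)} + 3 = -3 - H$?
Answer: $\frac{2693643}{90403127129} \approx 2.9796 \cdot 10^{-5}$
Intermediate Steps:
$A{\left(H \right)} = -2 - \frac{H}{3}$ ($A{\left(H \right)} = -1 + \frac{-3 - H}{3} = -1 - \left(1 + \frac{H}{3}\right) = -2 - \frac{H}{3}$)
$X{\left(J \right)} = 0$ ($X{\left(J \right)} = \left(\left(-2 - 0\right) + \left(3 - 1\right)\right)^{2} = \left(\left(-2 + 0\right) + \left(3 - 1\right)\right)^{2} = \left(-2 + 2\right)^{2} = 0^{2} = 0$)
$I{\left(s,T \right)} = 7920 - 9 s$ ($I{\left(s,T \right)} = - 9 \left(\left(0 + s\right) - 880\right) = - 9 \left(s - 880\right) = - 9 \left(-880 + s\right) = 7920 - 9 s$)
$\frac{1}{\frac{y}{2693643} + I{\left(-2849,2556 \right)}} = \frac{1}{\frac{1774406}{2693643} + \left(7920 - -25641\right)} = \frac{1}{1774406 \cdot \frac{1}{2693643} + \left(7920 + 25641\right)} = \frac{1}{\frac{1774406}{2693643} + 33561} = \frac{1}{\frac{90403127129}{2693643}} = \frac{2693643}{90403127129}$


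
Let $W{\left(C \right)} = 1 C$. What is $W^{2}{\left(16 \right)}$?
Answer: $256$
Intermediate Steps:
$W{\left(C \right)} = C$
$W^{2}{\left(16 \right)} = 16^{2} = 256$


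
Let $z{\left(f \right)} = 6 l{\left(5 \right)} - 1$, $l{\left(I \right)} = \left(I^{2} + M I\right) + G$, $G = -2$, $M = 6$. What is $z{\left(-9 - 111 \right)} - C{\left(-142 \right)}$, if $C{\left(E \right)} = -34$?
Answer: $351$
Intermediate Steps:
$l{\left(I \right)} = -2 + I^{2} + 6 I$ ($l{\left(I \right)} = \left(I^{2} + 6 I\right) - 2 = -2 + I^{2} + 6 I$)
$z{\left(f \right)} = 317$ ($z{\left(f \right)} = 6 \left(-2 + 5^{2} + 6 \cdot 5\right) - 1 = 6 \left(-2 + 25 + 30\right) - 1 = 6 \cdot 53 - 1 = 318 - 1 = 317$)
$z{\left(-9 - 111 \right)} - C{\left(-142 \right)} = 317 - -34 = 317 + 34 = 351$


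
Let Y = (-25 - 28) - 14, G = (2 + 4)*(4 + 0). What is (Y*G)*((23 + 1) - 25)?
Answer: 1608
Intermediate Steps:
G = 24 (G = 6*4 = 24)
Y = -67 (Y = -53 - 14 = -67)
(Y*G)*((23 + 1) - 25) = (-67*24)*((23 + 1) - 25) = -1608*(24 - 25) = -1608*(-1) = 1608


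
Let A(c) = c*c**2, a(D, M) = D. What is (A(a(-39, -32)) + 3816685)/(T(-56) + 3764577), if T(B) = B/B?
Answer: 1878683/1882289 ≈ 0.99808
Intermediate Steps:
A(c) = c**3
T(B) = 1
(A(a(-39, -32)) + 3816685)/(T(-56) + 3764577) = ((-39)**3 + 3816685)/(1 + 3764577) = (-59319 + 3816685)/3764578 = 3757366*(1/3764578) = 1878683/1882289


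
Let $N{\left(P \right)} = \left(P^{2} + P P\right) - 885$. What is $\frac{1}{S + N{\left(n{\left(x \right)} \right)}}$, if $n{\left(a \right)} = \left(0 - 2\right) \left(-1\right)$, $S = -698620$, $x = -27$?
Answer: $- \frac{1}{699497} \approx -1.4296 \cdot 10^{-6}$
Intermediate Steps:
$n{\left(a \right)} = 2$ ($n{\left(a \right)} = \left(-2\right) \left(-1\right) = 2$)
$N{\left(P \right)} = -885 + 2 P^{2}$ ($N{\left(P \right)} = \left(P^{2} + P^{2}\right) - 885 = 2 P^{2} - 885 = -885 + 2 P^{2}$)
$\frac{1}{S + N{\left(n{\left(x \right)} \right)}} = \frac{1}{-698620 - \left(885 - 2 \cdot 2^{2}\right)} = \frac{1}{-698620 + \left(-885 + 2 \cdot 4\right)} = \frac{1}{-698620 + \left(-885 + 8\right)} = \frac{1}{-698620 - 877} = \frac{1}{-699497} = - \frac{1}{699497}$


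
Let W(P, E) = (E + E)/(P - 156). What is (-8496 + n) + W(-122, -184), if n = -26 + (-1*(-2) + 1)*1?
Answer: -1183957/139 ≈ -8517.7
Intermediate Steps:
W(P, E) = 2*E/(-156 + P) (W(P, E) = (2*E)/(-156 + P) = 2*E/(-156 + P))
n = -23 (n = -26 + (2 + 1)*1 = -26 + 3*1 = -26 + 3 = -23)
(-8496 + n) + W(-122, -184) = (-8496 - 23) + 2*(-184)/(-156 - 122) = -8519 + 2*(-184)/(-278) = -8519 + 2*(-184)*(-1/278) = -8519 + 184/139 = -1183957/139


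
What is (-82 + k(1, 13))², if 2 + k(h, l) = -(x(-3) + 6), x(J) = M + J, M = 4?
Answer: 8281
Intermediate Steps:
x(J) = 4 + J
k(h, l) = -9 (k(h, l) = -2 - ((4 - 3) + 6) = -2 - (1 + 6) = -2 - 1*7 = -2 - 7 = -9)
(-82 + k(1, 13))² = (-82 - 9)² = (-91)² = 8281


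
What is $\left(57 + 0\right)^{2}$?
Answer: $3249$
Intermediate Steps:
$\left(57 + 0\right)^{2} = 57^{2} = 3249$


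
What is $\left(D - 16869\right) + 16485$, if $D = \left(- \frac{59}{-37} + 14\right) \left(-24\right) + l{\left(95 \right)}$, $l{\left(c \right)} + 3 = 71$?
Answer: $- \frac{25540}{37} \approx -690.27$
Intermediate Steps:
$l{\left(c \right)} = 68$ ($l{\left(c \right)} = -3 + 71 = 68$)
$D = - \frac{11332}{37}$ ($D = \left(- \frac{59}{-37} + 14\right) \left(-24\right) + 68 = \left(\left(-59\right) \left(- \frac{1}{37}\right) + 14\right) \left(-24\right) + 68 = \left(\frac{59}{37} + 14\right) \left(-24\right) + 68 = \frac{577}{37} \left(-24\right) + 68 = - \frac{13848}{37} + 68 = - \frac{11332}{37} \approx -306.27$)
$\left(D - 16869\right) + 16485 = \left(- \frac{11332}{37} - 16869\right) + 16485 = - \frac{635485}{37} + 16485 = - \frac{25540}{37}$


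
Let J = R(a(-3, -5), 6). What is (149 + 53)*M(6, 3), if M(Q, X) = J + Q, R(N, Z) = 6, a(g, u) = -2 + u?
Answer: 2424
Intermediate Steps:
J = 6
M(Q, X) = 6 + Q
(149 + 53)*M(6, 3) = (149 + 53)*(6 + 6) = 202*12 = 2424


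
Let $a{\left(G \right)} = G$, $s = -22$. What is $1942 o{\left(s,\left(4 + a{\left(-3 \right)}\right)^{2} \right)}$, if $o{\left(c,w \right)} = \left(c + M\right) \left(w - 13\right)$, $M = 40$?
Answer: $-419472$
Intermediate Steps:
$o{\left(c,w \right)} = \left(-13 + w\right) \left(40 + c\right)$ ($o{\left(c,w \right)} = \left(c + 40\right) \left(w - 13\right) = \left(40 + c\right) \left(-13 + w\right) = \left(-13 + w\right) \left(40 + c\right)$)
$1942 o{\left(s,\left(4 + a{\left(-3 \right)}\right)^{2} \right)} = 1942 \left(-520 - -286 + 40 \left(4 - 3\right)^{2} - 22 \left(4 - 3\right)^{2}\right) = 1942 \left(-520 + 286 + 40 \cdot 1^{2} - 22 \cdot 1^{2}\right) = 1942 \left(-520 + 286 + 40 \cdot 1 - 22\right) = 1942 \left(-520 + 286 + 40 - 22\right) = 1942 \left(-216\right) = -419472$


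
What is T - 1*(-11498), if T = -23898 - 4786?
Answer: -17186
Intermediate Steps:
T = -28684
T - 1*(-11498) = -28684 - 1*(-11498) = -28684 + 11498 = -17186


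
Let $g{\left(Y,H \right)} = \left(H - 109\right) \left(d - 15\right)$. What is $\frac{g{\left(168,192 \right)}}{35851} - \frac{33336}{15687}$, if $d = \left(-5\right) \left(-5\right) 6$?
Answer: $- \frac{113261789}{62488293} \approx -1.8125$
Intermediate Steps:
$d = 150$ ($d = 25 \cdot 6 = 150$)
$g{\left(Y,H \right)} = -14715 + 135 H$ ($g{\left(Y,H \right)} = \left(H - 109\right) \left(150 - 15\right) = \left(-109 + H\right) 135 = -14715 + 135 H$)
$\frac{g{\left(168,192 \right)}}{35851} - \frac{33336}{15687} = \frac{-14715 + 135 \cdot 192}{35851} - \frac{33336}{15687} = \left(-14715 + 25920\right) \frac{1}{35851} - \frac{3704}{1743} = 11205 \cdot \frac{1}{35851} - \frac{3704}{1743} = \frac{11205}{35851} - \frac{3704}{1743} = - \frac{113261789}{62488293}$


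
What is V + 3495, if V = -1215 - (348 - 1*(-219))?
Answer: 1713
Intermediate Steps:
V = -1782 (V = -1215 - (348 + 219) = -1215 - 1*567 = -1215 - 567 = -1782)
V + 3495 = -1782 + 3495 = 1713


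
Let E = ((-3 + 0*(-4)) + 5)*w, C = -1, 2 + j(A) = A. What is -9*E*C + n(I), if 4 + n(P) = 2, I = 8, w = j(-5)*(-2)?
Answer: 250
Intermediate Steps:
j(A) = -2 + A
w = 14 (w = (-2 - 5)*(-2) = -7*(-2) = 14)
n(P) = -2 (n(P) = -4 + 2 = -2)
E = 28 (E = ((-3 + 0*(-4)) + 5)*14 = ((-3 + 0) + 5)*14 = (-3 + 5)*14 = 2*14 = 28)
-9*E*C + n(I) = -252*(-1) - 2 = -9*(-28) - 2 = 252 - 2 = 250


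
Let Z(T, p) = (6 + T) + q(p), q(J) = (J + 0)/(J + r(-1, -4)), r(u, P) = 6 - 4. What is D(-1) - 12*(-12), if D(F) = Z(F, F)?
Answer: 148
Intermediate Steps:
r(u, P) = 2
q(J) = J/(2 + J) (q(J) = (J + 0)/(J + 2) = J/(2 + J))
Z(T, p) = 6 + T + p/(2 + p) (Z(T, p) = (6 + T) + p/(2 + p) = 6 + T + p/(2 + p))
D(F) = (F + (2 + F)*(6 + F))/(2 + F)
D(-1) - 12*(-12) = (-1 + (2 - 1)*(6 - 1))/(2 - 1) - 12*(-12) = (-1 + 1*5)/1 + 144 = 1*(-1 + 5) + 144 = 1*4 + 144 = 4 + 144 = 148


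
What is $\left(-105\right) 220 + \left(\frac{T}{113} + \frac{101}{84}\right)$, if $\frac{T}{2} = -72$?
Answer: $- \frac{219265883}{9492} \approx -23100.0$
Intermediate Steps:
$T = -144$ ($T = 2 \left(-72\right) = -144$)
$\left(-105\right) 220 + \left(\frac{T}{113} + \frac{101}{84}\right) = \left(-105\right) 220 + \left(- \frac{144}{113} + \frac{101}{84}\right) = -23100 + \left(\left(-144\right) \frac{1}{113} + 101 \cdot \frac{1}{84}\right) = -23100 + \left(- \frac{144}{113} + \frac{101}{84}\right) = -23100 - \frac{683}{9492} = - \frac{219265883}{9492}$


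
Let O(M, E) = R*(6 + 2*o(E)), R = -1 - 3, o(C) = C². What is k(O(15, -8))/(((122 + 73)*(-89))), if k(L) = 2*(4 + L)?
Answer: 1064/17355 ≈ 0.061308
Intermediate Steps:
R = -4
O(M, E) = -24 - 8*E² (O(M, E) = -4*(6 + 2*E²) = -24 - 8*E²)
k(L) = 8 + 2*L
k(O(15, -8))/(((122 + 73)*(-89))) = (8 + 2*(-24 - 8*(-8)²))/(((122 + 73)*(-89))) = (8 + 2*(-24 - 8*64))/((195*(-89))) = (8 + 2*(-24 - 512))/(-17355) = (8 + 2*(-536))*(-1/17355) = (8 - 1072)*(-1/17355) = -1064*(-1/17355) = 1064/17355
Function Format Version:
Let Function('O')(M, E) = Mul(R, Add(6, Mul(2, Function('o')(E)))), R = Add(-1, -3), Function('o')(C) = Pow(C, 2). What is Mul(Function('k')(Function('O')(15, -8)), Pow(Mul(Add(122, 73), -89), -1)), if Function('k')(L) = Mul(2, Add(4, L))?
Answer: Rational(1064, 17355) ≈ 0.061308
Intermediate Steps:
R = -4
Function('O')(M, E) = Add(-24, Mul(-8, Pow(E, 2))) (Function('O')(M, E) = Mul(-4, Add(6, Mul(2, Pow(E, 2)))) = Add(-24, Mul(-8, Pow(E, 2))))
Function('k')(L) = Add(8, Mul(2, L))
Mul(Function('k')(Function('O')(15, -8)), Pow(Mul(Add(122, 73), -89), -1)) = Mul(Add(8, Mul(2, Add(-24, Mul(-8, Pow(-8, 2))))), Pow(Mul(Add(122, 73), -89), -1)) = Mul(Add(8, Mul(2, Add(-24, Mul(-8, 64)))), Pow(Mul(195, -89), -1)) = Mul(Add(8, Mul(2, Add(-24, -512))), Pow(-17355, -1)) = Mul(Add(8, Mul(2, -536)), Rational(-1, 17355)) = Mul(Add(8, -1072), Rational(-1, 17355)) = Mul(-1064, Rational(-1, 17355)) = Rational(1064, 17355)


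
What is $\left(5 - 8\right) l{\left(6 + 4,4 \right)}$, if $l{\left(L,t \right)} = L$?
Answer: $-30$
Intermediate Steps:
$\left(5 - 8\right) l{\left(6 + 4,4 \right)} = \left(5 - 8\right) \left(6 + 4\right) = \left(-3\right) 10 = -30$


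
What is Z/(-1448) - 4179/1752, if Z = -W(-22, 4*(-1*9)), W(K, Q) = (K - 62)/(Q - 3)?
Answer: -3275685/1374152 ≈ -2.3838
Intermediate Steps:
W(K, Q) = (-62 + K)/(-3 + Q)
Z = -28/13 (Z = -(-62 - 22)/(-3 + 4*(-1*9)) = -(-84)/(-3 + 4*(-9)) = -(-84)/(-3 - 36) = -(-84)/(-39) = -(-1)*(-84)/39 = -1*28/13 = -28/13 ≈ -2.1538)
Z/(-1448) - 4179/1752 = -28/13/(-1448) - 4179/1752 = -28/13*(-1/1448) - 4179*1/1752 = 7/4706 - 1393/584 = -3275685/1374152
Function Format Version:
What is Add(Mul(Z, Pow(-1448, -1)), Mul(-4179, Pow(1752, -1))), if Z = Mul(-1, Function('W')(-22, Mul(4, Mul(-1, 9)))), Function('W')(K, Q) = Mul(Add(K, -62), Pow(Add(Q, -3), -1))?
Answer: Rational(-3275685, 1374152) ≈ -2.3838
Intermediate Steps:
Function('W')(K, Q) = Mul(Pow(Add(-3, Q), -1), Add(-62, K)) (Function('W')(K, Q) = Mul(Add(-62, K), Pow(Add(-3, Q), -1)) = Mul(Pow(Add(-3, Q), -1), Add(-62, K)))
Z = Rational(-28, 13) (Z = Mul(-1, Mul(Pow(Add(-3, Mul(4, Mul(-1, 9))), -1), Add(-62, -22))) = Mul(-1, Mul(Pow(Add(-3, Mul(4, -9)), -1), -84)) = Mul(-1, Mul(Pow(Add(-3, -36), -1), -84)) = Mul(-1, Mul(Pow(-39, -1), -84)) = Mul(-1, Mul(Rational(-1, 39), -84)) = Mul(-1, Rational(28, 13)) = Rational(-28, 13) ≈ -2.1538)
Add(Mul(Z, Pow(-1448, -1)), Mul(-4179, Pow(1752, -1))) = Add(Mul(Rational(-28, 13), Pow(-1448, -1)), Mul(-4179, Pow(1752, -1))) = Add(Mul(Rational(-28, 13), Rational(-1, 1448)), Mul(-4179, Rational(1, 1752))) = Add(Rational(7, 4706), Rational(-1393, 584)) = Rational(-3275685, 1374152)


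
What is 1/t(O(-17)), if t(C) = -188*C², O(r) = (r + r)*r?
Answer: -1/62807792 ≈ -1.5922e-8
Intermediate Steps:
O(r) = 2*r² (O(r) = (2*r)*r = 2*r²)
1/t(O(-17)) = 1/(-188*(2*(-17)²)²) = 1/(-188*(2*289)²) = 1/(-188*578²) = 1/(-188*334084) = 1/(-62807792) = -1/62807792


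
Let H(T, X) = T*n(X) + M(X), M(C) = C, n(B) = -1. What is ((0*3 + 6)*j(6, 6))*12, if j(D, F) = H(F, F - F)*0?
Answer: 0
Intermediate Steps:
H(T, X) = X - T (H(T, X) = T*(-1) + X = -T + X = X - T)
j(D, F) = 0 (j(D, F) = ((F - F) - F)*0 = (0 - F)*0 = -F*0 = 0)
((0*3 + 6)*j(6, 6))*12 = ((0*3 + 6)*0)*12 = ((0 + 6)*0)*12 = (6*0)*12 = 0*12 = 0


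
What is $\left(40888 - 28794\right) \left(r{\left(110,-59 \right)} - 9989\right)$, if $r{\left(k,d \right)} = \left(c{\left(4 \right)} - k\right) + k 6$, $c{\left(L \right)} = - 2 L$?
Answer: $-114252018$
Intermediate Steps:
$r{\left(k,d \right)} = -8 + 5 k$ ($r{\left(k,d \right)} = \left(\left(-2\right) 4 - k\right) + k 6 = \left(-8 - k\right) + 6 k = -8 + 5 k$)
$\left(40888 - 28794\right) \left(r{\left(110,-59 \right)} - 9989\right) = \left(40888 - 28794\right) \left(\left(-8 + 5 \cdot 110\right) - 9989\right) = 12094 \left(\left(-8 + 550\right) - 9989\right) = 12094 \left(542 - 9989\right) = 12094 \left(-9447\right) = -114252018$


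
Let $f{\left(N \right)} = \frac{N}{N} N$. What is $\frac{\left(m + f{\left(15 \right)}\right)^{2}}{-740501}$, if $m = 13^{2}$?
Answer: $- \frac{33856}{740501} \approx -0.04572$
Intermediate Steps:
$m = 169$
$f{\left(N \right)} = N$ ($f{\left(N \right)} = 1 N = N$)
$\frac{\left(m + f{\left(15 \right)}\right)^{2}}{-740501} = \frac{\left(169 + 15\right)^{2}}{-740501} = 184^{2} \left(- \frac{1}{740501}\right) = 33856 \left(- \frac{1}{740501}\right) = - \frac{33856}{740501}$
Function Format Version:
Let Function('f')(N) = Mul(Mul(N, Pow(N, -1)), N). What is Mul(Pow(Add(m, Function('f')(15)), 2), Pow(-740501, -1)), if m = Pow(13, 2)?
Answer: Rational(-33856, 740501) ≈ -0.045720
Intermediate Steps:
m = 169
Function('f')(N) = N (Function('f')(N) = Mul(1, N) = N)
Mul(Pow(Add(m, Function('f')(15)), 2), Pow(-740501, -1)) = Mul(Pow(Add(169, 15), 2), Pow(-740501, -1)) = Mul(Pow(184, 2), Rational(-1, 740501)) = Mul(33856, Rational(-1, 740501)) = Rational(-33856, 740501)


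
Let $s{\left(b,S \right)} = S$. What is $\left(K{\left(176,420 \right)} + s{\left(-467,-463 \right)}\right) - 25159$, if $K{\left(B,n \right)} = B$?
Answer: $-25446$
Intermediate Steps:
$\left(K{\left(176,420 \right)} + s{\left(-467,-463 \right)}\right) - 25159 = \left(176 - 463\right) - 25159 = -287 - 25159 = -25446$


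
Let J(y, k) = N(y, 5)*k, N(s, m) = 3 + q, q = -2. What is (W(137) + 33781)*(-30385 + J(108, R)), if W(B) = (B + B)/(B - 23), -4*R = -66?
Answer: -58479223499/57 ≈ -1.0260e+9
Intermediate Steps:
R = 33/2 (R = -1/4*(-66) = 33/2 ≈ 16.500)
N(s, m) = 1 (N(s, m) = 3 - 2 = 1)
W(B) = 2*B/(-23 + B) (W(B) = (2*B)/(-23 + B) = 2*B/(-23 + B))
J(y, k) = k (J(y, k) = 1*k = k)
(W(137) + 33781)*(-30385 + J(108, R)) = (2*137/(-23 + 137) + 33781)*(-30385 + 33/2) = (2*137/114 + 33781)*(-60737/2) = (2*137*(1/114) + 33781)*(-60737/2) = (137/57 + 33781)*(-60737/2) = (1925654/57)*(-60737/2) = -58479223499/57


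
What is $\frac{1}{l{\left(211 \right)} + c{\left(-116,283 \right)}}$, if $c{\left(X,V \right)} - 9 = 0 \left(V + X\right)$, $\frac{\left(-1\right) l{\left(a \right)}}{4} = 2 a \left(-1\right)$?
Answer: $\frac{1}{1697} \approx 0.00058927$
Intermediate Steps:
$l{\left(a \right)} = 8 a$ ($l{\left(a \right)} = - 4 \cdot 2 a \left(-1\right) = - 4 \left(- 2 a\right) = 8 a$)
$c{\left(X,V \right)} = 9$ ($c{\left(X,V \right)} = 9 + 0 \left(V + X\right) = 9 + 0 = 9$)
$\frac{1}{l{\left(211 \right)} + c{\left(-116,283 \right)}} = \frac{1}{8 \cdot 211 + 9} = \frac{1}{1688 + 9} = \frac{1}{1697}$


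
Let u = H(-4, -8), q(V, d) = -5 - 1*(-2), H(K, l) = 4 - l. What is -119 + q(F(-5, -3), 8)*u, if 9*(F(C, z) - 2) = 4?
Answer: -155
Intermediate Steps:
F(C, z) = 22/9 (F(C, z) = 2 + (1/9)*4 = 2 + 4/9 = 22/9)
q(V, d) = -3 (q(V, d) = -5 + 2 = -3)
u = 12 (u = 4 - 1*(-8) = 4 + 8 = 12)
-119 + q(F(-5, -3), 8)*u = -119 - 3*12 = -119 - 36 = -155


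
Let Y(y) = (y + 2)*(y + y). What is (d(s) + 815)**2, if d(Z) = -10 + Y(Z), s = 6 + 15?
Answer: 3136441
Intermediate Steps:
Y(y) = 2*y*(2 + y) (Y(y) = (2 + y)*(2*y) = 2*y*(2 + y))
s = 21
d(Z) = -10 + 2*Z*(2 + Z)
(d(s) + 815)**2 = ((-10 + 2*21*(2 + 21)) + 815)**2 = ((-10 + 2*21*23) + 815)**2 = ((-10 + 966) + 815)**2 = (956 + 815)**2 = 1771**2 = 3136441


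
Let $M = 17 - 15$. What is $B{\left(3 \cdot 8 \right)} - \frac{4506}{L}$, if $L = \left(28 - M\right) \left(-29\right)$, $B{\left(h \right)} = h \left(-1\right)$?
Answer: $- \frac{6795}{377} \approx -18.024$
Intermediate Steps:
$M = 2$
$B{\left(h \right)} = - h$
$L = -754$ ($L = \left(28 - 2\right) \left(-29\right) = 26 \left(-29\right) = -754$)
$B{\left(3 \cdot 8 \right)} - \frac{4506}{L} = - 3 \cdot 8 - \frac{4506}{-754} = \left(-1\right) 24 - 4506 \left(- \frac{1}{754}\right) = -24 - - \frac{2253}{377} = -24 + \frac{2253}{377} = - \frac{6795}{377}$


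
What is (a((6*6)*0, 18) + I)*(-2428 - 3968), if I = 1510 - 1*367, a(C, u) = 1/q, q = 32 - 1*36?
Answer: -7309029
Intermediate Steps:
q = -4 (q = 32 - 36 = -4)
a(C, u) = -¼ (a(C, u) = 1/(-4) = -¼)
I = 1143 (I = 1510 - 367 = 1143)
(a((6*6)*0, 18) + I)*(-2428 - 3968) = (-¼ + 1143)*(-2428 - 3968) = (4571/4)*(-6396) = -7309029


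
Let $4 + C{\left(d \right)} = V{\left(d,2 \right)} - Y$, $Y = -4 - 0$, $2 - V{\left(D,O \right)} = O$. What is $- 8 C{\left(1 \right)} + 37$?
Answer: $37$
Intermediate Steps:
$V{\left(D,O \right)} = 2 - O$
$Y = -4$ ($Y = -4 + 0 = -4$)
$C{\left(d \right)} = 0$ ($C{\left(d \right)} = -4 + \left(\left(2 - 2\right) - -4\right) = -4 + \left(\left(2 - 2\right) + 4\right) = -4 + \left(0 + 4\right) = -4 + 4 = 0$)
$- 8 C{\left(1 \right)} + 37 = \left(-8\right) 0 + 37 = 0 + 37 = 37$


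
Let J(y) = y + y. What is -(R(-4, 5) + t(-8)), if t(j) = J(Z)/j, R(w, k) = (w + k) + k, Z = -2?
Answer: -13/2 ≈ -6.5000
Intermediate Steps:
J(y) = 2*y
R(w, k) = w + 2*k (R(w, k) = (k + w) + k = w + 2*k)
t(j) = -4/j (t(j) = (2*(-2))/j = -4/j)
-(R(-4, 5) + t(-8)) = -((-4 + 2*5) - 4/(-8)) = -((-4 + 10) - 4*(-⅛)) = -(6 + ½) = -1*13/2 = -13/2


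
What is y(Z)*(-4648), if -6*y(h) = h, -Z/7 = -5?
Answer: 81340/3 ≈ 27113.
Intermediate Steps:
Z = 35 (Z = -7*(-5) = 35)
y(h) = -h/6
y(Z)*(-4648) = -1/6*35*(-4648) = -35/6*(-4648) = 81340/3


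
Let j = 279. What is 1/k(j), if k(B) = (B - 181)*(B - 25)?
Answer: 1/24892 ≈ 4.0174e-5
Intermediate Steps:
k(B) = (-181 + B)*(-25 + B)
1/k(j) = 1/(4525 + 279² - 206*279) = 1/(4525 + 77841 - 57474) = 1/24892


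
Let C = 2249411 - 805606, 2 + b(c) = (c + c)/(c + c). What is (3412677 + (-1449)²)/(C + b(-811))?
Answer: 918713/240634 ≈ 3.8179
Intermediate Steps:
b(c) = -1 (b(c) = -2 + (c + c)/(c + c) = -2 + (2*c)/((2*c)) = -2 + (2*c)*(1/(2*c)) = -2 + 1 = -1)
C = 1443805
(3412677 + (-1449)²)/(C + b(-811)) = (3412677 + (-1449)²)/(1443805 - 1) = (3412677 + 2099601)/1443804 = 5512278*(1/1443804) = 918713/240634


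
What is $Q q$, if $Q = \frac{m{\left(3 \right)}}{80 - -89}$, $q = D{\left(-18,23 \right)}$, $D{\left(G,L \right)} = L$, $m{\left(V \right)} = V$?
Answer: $\frac{69}{169} \approx 0.40828$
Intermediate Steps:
$q = 23$
$Q = \frac{3}{169}$ ($Q = \frac{3}{80 - -89} = \frac{3}{80 + 89} = \frac{3}{169} \approx 0.017751$)
$Q q = \frac{3}{169} \cdot 23 = \frac{69}{169}$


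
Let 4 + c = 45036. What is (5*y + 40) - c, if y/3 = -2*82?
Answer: -47452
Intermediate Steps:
y = -492 (y = 3*(-2*82) = 3*(-164) = -492)
c = 45032 (c = -4 + 45036 = 45032)
(5*y + 40) - c = (5*(-492) + 40) - 1*45032 = (-2460 + 40) - 45032 = -2420 - 45032 = -47452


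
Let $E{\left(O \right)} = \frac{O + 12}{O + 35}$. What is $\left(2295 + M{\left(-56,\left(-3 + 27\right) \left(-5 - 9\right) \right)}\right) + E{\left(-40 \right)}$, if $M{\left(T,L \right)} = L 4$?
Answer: $\frac{4783}{5} \approx 956.6$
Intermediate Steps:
$M{\left(T,L \right)} = 4 L$
$E{\left(O \right)} = \frac{12 + O}{35 + O}$
$\left(2295 + M{\left(-56,\left(-3 + 27\right) \left(-5 - 9\right) \right)}\right) + E{\left(-40 \right)} = \left(2295 + 4 \left(-3 + 27\right) \left(-5 - 9\right)\right) + \frac{12 - 40}{35 - 40} = \left(2295 + 4 \cdot 24 \left(-14\right)\right) + \frac{1}{-5} \left(-28\right) = \left(2295 + 4 \left(-336\right)\right) - - \frac{28}{5} = \left(2295 - 1344\right) + \frac{28}{5} = 951 + \frac{28}{5} = \frac{4783}{5}$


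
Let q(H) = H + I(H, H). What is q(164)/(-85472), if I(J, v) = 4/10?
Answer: -411/213680 ≈ -0.0019234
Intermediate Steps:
I(J, v) = ⅖ (I(J, v) = 4*(⅒) = ⅖)
q(H) = ⅖ + H (q(H) = H + ⅖ = ⅖ + H)
q(164)/(-85472) = (⅖ + 164)/(-85472) = (822/5)*(-1/85472) = -411/213680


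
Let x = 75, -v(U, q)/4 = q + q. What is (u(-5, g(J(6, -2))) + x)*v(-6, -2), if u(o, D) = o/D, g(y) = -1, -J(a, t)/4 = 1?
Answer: 1280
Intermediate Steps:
v(U, q) = -8*q (v(U, q) = -4*(q + q) = -8*q)
J(a, t) = -4 (J(a, t) = -4*1 = -4)
(u(-5, g(J(6, -2))) + x)*v(-6, -2) = (-5/(-1) + 75)*(-8*(-2)) = (-5*(-1) + 75)*16 = (5 + 75)*16 = 80*16 = 1280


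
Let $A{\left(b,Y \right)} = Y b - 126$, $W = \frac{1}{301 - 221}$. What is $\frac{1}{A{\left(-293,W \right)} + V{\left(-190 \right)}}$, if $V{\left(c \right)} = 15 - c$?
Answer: $\frac{80}{6027} \approx 0.013274$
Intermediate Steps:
$W = \frac{1}{80} \approx 0.0125$
$A{\left(b,Y \right)} = -126 + Y b$
$\frac{1}{A{\left(-293,W \right)} + V{\left(-190 \right)}} = \frac{1}{\left(-126 + \frac{1}{80} \left(-293\right)\right) + \left(15 - -190\right)} = \frac{1}{\left(-126 - \frac{293}{80}\right) + \left(15 + 190\right)} = \frac{1}{- \frac{10373}{80} + 205} = \frac{1}{\frac{6027}{80}} = \frac{80}{6027}$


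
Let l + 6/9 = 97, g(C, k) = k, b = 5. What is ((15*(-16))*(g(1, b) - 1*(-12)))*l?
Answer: -393040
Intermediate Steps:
l = 289/3 (l = -2/3 + 97 = 289/3 ≈ 96.333)
((15*(-16))*(g(1, b) - 1*(-12)))*l = ((15*(-16))*(5 - 1*(-12)))*(289/3) = -240*(5 + 12)*(289/3) = -240*17*(289/3) = -4080*289/3 = -393040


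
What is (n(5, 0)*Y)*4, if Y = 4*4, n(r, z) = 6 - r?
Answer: 64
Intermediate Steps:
Y = 16
(n(5, 0)*Y)*4 = ((6 - 1*5)*16)*4 = ((6 - 5)*16)*4 = (1*16)*4 = 16*4 = 64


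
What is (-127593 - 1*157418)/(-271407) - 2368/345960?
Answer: 4081654741/3912331905 ≈ 1.0433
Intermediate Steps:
(-127593 - 1*157418)/(-271407) - 2368/345960 = (-127593 - 157418)*(-1/271407) - 2368*1/345960 = -285011*(-1/271407) - 296/43245 = 285011/271407 - 296/43245 = 4081654741/3912331905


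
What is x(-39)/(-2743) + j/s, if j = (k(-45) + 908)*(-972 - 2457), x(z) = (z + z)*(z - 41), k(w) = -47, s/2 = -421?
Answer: 622545699/177662 ≈ 3504.1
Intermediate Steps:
s = -842 (s = 2*(-421) = -842)
x(z) = 2*z*(-41 + z) (x(z) = (2*z)*(-41 + z) = 2*z*(-41 + z))
j = -2952369 (j = (-47 + 908)*(-972 - 2457) = 861*(-3429) = -2952369)
x(-39)/(-2743) + j/s = (2*(-39)*(-41 - 39))/(-2743) - 2952369/(-842) = (2*(-39)*(-80))*(-1/2743) - 2952369*(-1/842) = 6240*(-1/2743) + 2952369/842 = -480/211 + 2952369/842 = 622545699/177662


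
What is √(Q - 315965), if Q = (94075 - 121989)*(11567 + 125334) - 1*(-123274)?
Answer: I*√3821647205 ≈ 61820.0*I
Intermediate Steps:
Q = -3821331240 (Q = -27914*136901 + 123274 = -3821454514 + 123274 = -3821331240)
√(Q - 315965) = √(-3821331240 - 315965) = √(-3821647205) = I*√3821647205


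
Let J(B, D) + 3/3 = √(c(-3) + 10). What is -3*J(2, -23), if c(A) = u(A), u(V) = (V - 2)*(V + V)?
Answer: 3 - 6*√10 ≈ -15.974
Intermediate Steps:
u(V) = 2*V*(-2 + V) (u(V) = (-2 + V)*(2*V) = 2*V*(-2 + V))
c(A) = 2*A*(-2 + A)
J(B, D) = -1 + 2*√10 (J(B, D) = -1 + √(2*(-3)*(-2 - 3) + 10) = -1 + √(2*(-3)*(-5) + 10) = -1 + √(30 + 10) = -1 + √40 = -1 + 2*√10)
-3*J(2, -23) = -3*(-1 + 2*√10) = 3 - 6*√10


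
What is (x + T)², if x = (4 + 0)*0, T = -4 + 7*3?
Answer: 289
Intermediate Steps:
T = 17 (T = -4 + 21 = 17)
x = 0 (x = 4*0 = 0)
(x + T)² = (0 + 17)² = 17² = 289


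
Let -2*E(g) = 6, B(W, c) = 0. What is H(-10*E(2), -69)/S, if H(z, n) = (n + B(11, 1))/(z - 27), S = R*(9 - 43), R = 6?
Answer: 23/204 ≈ 0.11275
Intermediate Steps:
E(g) = -3 (E(g) = -½*6 = -3)
S = -204 (S = 6*(9 - 43) = 6*(-34) = -204)
H(z, n) = n/(-27 + z) (H(z, n) = (n + 0)/(z - 27) = n/(-27 + z))
H(-10*E(2), -69)/S = -69/(-27 - 10*(-3))/(-204) = -69/(-27 + 30)*(-1/204) = -69/3*(-1/204) = -69*⅓*(-1/204) = -23*(-1/204) = 23/204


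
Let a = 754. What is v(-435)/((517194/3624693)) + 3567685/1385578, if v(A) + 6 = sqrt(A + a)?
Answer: -1571587999413/39811812674 + 1208231*sqrt(319)/172398 ≈ 85.698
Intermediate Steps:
v(A) = -6 + sqrt(754 + A) (v(A) = -6 + sqrt(A + 754) = -6 + sqrt(754 + A))
v(-435)/((517194/3624693)) + 3567685/1385578 = (-6 + sqrt(754 - 435))/((517194/3624693)) + 3567685/1385578 = (-6 + sqrt(319))/((517194*(1/3624693))) + 3567685*(1/1385578) = (-6 + sqrt(319))/(172398/1208231) + 3567685/1385578 = (-6 + sqrt(319))*(1208231/172398) + 3567685/1385578 = (-1208231/28733 + 1208231*sqrt(319)/172398) + 3567685/1385578 = -1571587999413/39811812674 + 1208231*sqrt(319)/172398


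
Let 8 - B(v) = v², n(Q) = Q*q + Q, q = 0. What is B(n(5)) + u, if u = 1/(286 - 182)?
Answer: -1767/104 ≈ -16.990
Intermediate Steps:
n(Q) = Q (n(Q) = Q*0 + Q = 0 + Q = Q)
B(v) = 8 - v²
u = 1/104 ≈ 0.0096154
B(n(5)) + u = (8 - 1*5²) + 1/104 = (8 - 1*25) + 1/104 = (8 - 25) + 1/104 = -17 + 1/104 = -1767/104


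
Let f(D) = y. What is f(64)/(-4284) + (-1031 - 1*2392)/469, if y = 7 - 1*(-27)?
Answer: -61681/8442 ≈ -7.3064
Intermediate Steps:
y = 34 (y = 7 + 27 = 34)
f(D) = 34
f(64)/(-4284) + (-1031 - 1*2392)/469 = 34/(-4284) + (-1031 - 1*2392)/469 = 34*(-1/4284) + (-1031 - 2392)*(1/469) = -1/126 - 3423*1/469 = -1/126 - 489/67 = -61681/8442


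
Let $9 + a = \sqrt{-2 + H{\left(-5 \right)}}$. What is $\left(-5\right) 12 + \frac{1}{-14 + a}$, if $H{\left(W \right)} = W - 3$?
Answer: $- \frac{32363}{539} - \frac{i \sqrt{10}}{539} \approx -60.043 - 0.0058669 i$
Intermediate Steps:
$H{\left(W \right)} = -3 + W$
$a = -9 + i \sqrt{10}$ ($a = -9 + \sqrt{-2 - 8} = -9 + \sqrt{-10} = -9 + i \sqrt{10} \approx -9.0 + 3.1623 i$)
$\left(-5\right) 12 + \frac{1}{-14 + a} = \left(-5\right) 12 + \frac{1}{-14 - \left(9 - i \sqrt{10}\right)} = -60 + \frac{1}{-23 + i \sqrt{10}}$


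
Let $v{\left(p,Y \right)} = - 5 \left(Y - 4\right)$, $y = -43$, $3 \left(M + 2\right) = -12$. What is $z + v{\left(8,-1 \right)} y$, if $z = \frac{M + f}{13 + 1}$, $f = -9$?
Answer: $- \frac{15065}{14} \approx -1076.1$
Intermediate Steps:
$M = -6$ ($M = -2 + \frac{1}{3} \left(-12\right) = -2 - 4 = -6$)
$v{\left(p,Y \right)} = 20 - 5 Y$ ($v{\left(p,Y \right)} = - 5 \left(-4 + Y\right) = 20 - 5 Y$)
$z = - \frac{15}{14}$ ($z = \frac{-6 - 9}{13 + 1} = - \frac{15}{14} \approx -1.0714$)
$z + v{\left(8,-1 \right)} y = - \frac{15}{14} + \left(20 - -5\right) \left(-43\right) = - \frac{15}{14} + \left(20 + 5\right) \left(-43\right) = - \frac{15}{14} + 25 \left(-43\right) = - \frac{15}{14} - 1075 = - \frac{15065}{14}$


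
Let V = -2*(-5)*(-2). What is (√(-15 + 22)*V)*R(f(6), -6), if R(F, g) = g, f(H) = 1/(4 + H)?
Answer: 120*√7 ≈ 317.49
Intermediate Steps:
V = -20 (V = 10*(-2) = -20)
(√(-15 + 22)*V)*R(f(6), -6) = (√(-15 + 22)*(-20))*(-6) = (√7*(-20))*(-6) = -20*√7*(-6) = 120*√7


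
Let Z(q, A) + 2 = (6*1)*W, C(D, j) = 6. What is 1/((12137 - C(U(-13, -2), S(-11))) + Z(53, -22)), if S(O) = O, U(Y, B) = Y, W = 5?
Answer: 1/12159 ≈ 8.2244e-5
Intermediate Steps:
Z(q, A) = 28 (Z(q, A) = -2 + (6*1)*5 = -2 + 6*5 = -2 + 30 = 28)
1/((12137 - C(U(-13, -2), S(-11))) + Z(53, -22)) = 1/((12137 - 1*6) + 28) = 1/((12137 - 6) + 28) = 1/(12131 + 28) = 1/12159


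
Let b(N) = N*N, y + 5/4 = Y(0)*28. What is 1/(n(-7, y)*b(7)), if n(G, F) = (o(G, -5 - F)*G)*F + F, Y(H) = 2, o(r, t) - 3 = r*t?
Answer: -16/126529221 ≈ -1.2645e-7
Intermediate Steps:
o(r, t) = 3 + r*t
y = 219/4 (y = -5/4 + 2*28 = -5/4 + 56 = 219/4 ≈ 54.750)
b(N) = N**2
n(G, F) = F + F*G*(3 + G*(-5 - F)) (n(G, F) = ((3 + G*(-5 - F))*G)*F + F = (G*(3 + G*(-5 - F)))*F + F = F*G*(3 + G*(-5 - F)) + F = F + F*G*(3 + G*(-5 - F)))
1/(n(-7, y)*b(7)) = 1/((219*(1 - 1*(-7)*(-3 - 7*(5 + 219/4)))/4)*7**2) = 1/((219*(1 - 1*(-7)*(-3 - 7*239/4))/4)*49) = 1/((219*(1 - 1*(-7)*(-3 - 1673/4))/4)*49) = 1/((219*(1 - 1*(-7)*(-1685/4))/4)*49) = 1/((219*(1 - 11795/4)/4)*49) = 1/(((219/4)*(-11791/4))*49) = 1/(-2582229/16*49) = 1/(-126529221/16) = -16/126529221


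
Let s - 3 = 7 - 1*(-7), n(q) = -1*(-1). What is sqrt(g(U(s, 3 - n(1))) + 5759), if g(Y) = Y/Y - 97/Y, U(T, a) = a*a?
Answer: sqrt(22943)/2 ≈ 75.735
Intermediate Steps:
n(q) = 1
s = 17 (s = 3 + (7 - 1*(-7)) = 3 + (7 + 7) = 3 + 14 = 17)
U(T, a) = a**2
g(Y) = 1 - 97/Y
sqrt(g(U(s, 3 - n(1))) + 5759) = sqrt((-97 + (3 - 1*1)**2)/((3 - 1*1)**2) + 5759) = sqrt((-97 + (3 - 1)**2)/((3 - 1)**2) + 5759) = sqrt((-97 + 2**2)/(2**2) + 5759) = sqrt((-97 + 4)/4 + 5759) = sqrt((1/4)*(-93) + 5759) = sqrt(-93/4 + 5759) = sqrt(22943/4) = sqrt(22943)/2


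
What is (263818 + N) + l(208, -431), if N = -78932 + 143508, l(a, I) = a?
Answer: 328602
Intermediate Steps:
N = 64576
(263818 + N) + l(208, -431) = (263818 + 64576) + 208 = 328394 + 208 = 328602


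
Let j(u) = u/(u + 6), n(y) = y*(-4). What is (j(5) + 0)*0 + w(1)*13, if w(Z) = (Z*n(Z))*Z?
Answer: -52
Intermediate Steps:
n(y) = -4*y
j(u) = u/(6 + u)
w(Z) = -4*Z**3 (w(Z) = (Z*(-4*Z))*Z = (-4*Z**2)*Z = -4*Z**3)
(j(5) + 0)*0 + w(1)*13 = (5/(6 + 5) + 0)*0 - 4*1**3*13 = (5/11 + 0)*0 - 4*1*13 = (5*(1/11) + 0)*0 - 4*13 = (5/11 + 0)*0 - 52 = (5/11)*0 - 52 = 0 - 52 = -52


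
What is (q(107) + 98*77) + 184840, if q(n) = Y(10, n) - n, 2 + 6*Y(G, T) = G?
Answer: 576841/3 ≈ 1.9228e+5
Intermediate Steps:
Y(G, T) = -⅓ + G/6
q(n) = 4/3 - n (q(n) = (-⅓ + (⅙)*10) - n = (-⅓ + 5/3) - n = 4/3 - n)
(q(107) + 98*77) + 184840 = ((4/3 - 1*107) + 98*77) + 184840 = ((4/3 - 107) + 7546) + 184840 = (-317/3 + 7546) + 184840 = 22321/3 + 184840 = 576841/3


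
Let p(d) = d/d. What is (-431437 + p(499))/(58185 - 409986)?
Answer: 143812/117267 ≈ 1.2264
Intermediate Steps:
p(d) = 1
(-431437 + p(499))/(58185 - 409986) = (-431437 + 1)/(58185 - 409986) = -431436/(-351801) = -431436*(-1/351801) = 143812/117267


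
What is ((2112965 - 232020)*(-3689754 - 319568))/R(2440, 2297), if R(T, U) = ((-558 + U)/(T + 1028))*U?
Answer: -26153277539097720/3994483 ≈ -6.5473e+9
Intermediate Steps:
R(T, U) = U*(-558 + U)/(1028 + T) (R(T, U) = ((-558 + U)/(1028 + T))*U = U*(-558 + U)/(1028 + T))
((2112965 - 232020)*(-3689754 - 319568))/R(2440, 2297) = ((2112965 - 232020)*(-3689754 - 319568))/((2297*(-558 + 2297)/(1028 + 2440))) = (1880945*(-4009322))/((2297*1739/3468)) = -7541314169290/(2297*(1/3468)*1739) = -7541314169290/3994483/3468 = -7541314169290*3468/3994483 = -26153277539097720/3994483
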